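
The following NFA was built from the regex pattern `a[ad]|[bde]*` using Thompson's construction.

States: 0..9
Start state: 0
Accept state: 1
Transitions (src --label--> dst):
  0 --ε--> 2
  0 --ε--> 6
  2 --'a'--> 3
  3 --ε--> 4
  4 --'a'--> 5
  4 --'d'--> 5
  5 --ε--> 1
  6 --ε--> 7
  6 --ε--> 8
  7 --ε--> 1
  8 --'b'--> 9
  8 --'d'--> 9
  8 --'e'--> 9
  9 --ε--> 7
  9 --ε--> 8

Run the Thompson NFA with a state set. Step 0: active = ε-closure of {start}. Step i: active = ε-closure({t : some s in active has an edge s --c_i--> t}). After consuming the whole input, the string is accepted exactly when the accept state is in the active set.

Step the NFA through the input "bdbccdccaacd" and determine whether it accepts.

initial (ε-close {0}): {0,1,2,6,7,8}
'b' @ 1: {1,7,8,9}  [accepting]
'd' @ 2: {1,7,8,9}  [accepting]
'b' @ 3: {1,7,8,9}  [accepting]
'c' @ 4: {}  — state set empty
rest 'cdccaacd' ignored (set empty)
final: {}; accept 1 not in set

Answer: REJECT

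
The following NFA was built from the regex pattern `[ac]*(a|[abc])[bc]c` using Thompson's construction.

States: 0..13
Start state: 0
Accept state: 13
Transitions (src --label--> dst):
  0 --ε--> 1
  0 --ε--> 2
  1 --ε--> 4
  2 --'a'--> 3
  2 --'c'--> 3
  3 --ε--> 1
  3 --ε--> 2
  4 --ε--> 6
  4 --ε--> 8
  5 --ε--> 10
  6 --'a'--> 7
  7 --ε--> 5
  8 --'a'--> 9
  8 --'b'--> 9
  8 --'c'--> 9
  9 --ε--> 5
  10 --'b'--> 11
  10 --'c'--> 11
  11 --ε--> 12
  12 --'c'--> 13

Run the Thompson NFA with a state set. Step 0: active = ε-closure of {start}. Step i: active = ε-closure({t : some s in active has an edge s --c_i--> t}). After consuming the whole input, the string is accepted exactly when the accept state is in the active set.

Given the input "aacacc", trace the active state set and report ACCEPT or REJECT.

Answer: ACCEPT

Steps:
S₀ = ε-closure({0}) = {0,1,2,4,6,8}
'a' @ 1: {1,2,3,4,5,6,7,8,9,10}
'a' @ 2: {1,2,3,4,5,6,7,8,9,10}
'c' @ 3: {1,2,3,4,5,6,8,9,10,11,12}
'a' @ 4: {1,2,3,4,5,6,7,8,9,10}
'c' @ 5: {1,2,3,4,5,6,8,9,10,11,12}
'c' @ 6: {1,2,3,4,5,6,8,9,10,11,12,13}  ✓accept
end set {1,2,3,4,5,6,8,9,10,11,12,13} — state 13 in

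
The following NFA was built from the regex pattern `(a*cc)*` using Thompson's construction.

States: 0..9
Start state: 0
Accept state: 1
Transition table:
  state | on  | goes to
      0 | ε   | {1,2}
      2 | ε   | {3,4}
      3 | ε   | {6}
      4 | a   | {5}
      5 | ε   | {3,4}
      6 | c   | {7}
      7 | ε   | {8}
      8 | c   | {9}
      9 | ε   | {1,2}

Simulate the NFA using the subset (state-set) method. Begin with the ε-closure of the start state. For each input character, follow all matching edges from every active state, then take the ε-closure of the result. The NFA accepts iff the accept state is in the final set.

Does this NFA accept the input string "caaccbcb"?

start: ε-closure({0}) = {0,1,2,3,4,6}
'c' @ 1: {7,8}
'a' @ 2: {}  — dead — no transitions
rest 'accbcb' ignored (set empty)
final: {}; accept 1 not in set

Answer: REJECT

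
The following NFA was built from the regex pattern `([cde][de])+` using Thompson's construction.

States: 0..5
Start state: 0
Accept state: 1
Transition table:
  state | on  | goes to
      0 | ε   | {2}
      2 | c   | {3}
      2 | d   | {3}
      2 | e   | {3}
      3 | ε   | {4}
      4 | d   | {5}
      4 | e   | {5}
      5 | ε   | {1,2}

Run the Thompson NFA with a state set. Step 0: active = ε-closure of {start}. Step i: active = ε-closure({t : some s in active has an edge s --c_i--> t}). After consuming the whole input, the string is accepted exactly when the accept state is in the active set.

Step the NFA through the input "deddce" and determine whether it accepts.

initial (ε-close {0}): {0,2}
'd' @ 1: {3,4}
'e' @ 2: {1,2,5}  ✓accept
'd' @ 3: {3,4}
'd' @ 4: {1,2,5}  ✓accept
'c' @ 5: {3,4}
'e' @ 6: {1,2,5}  ✓accept
final: {1,2,5}; accept 1 in set

Answer: ACCEPT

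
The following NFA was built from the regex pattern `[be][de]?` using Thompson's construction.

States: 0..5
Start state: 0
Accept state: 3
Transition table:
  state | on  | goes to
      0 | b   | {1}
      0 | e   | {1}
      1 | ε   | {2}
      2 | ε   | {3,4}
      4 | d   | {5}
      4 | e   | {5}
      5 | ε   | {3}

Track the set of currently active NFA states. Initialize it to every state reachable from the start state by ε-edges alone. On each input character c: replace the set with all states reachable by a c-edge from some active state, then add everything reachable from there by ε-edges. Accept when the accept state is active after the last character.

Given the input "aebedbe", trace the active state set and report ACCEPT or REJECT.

S₀ = ε-closure({0}) = {0}
'a' @ 1: {}  — state set empty
rest 'ebedbe' ignored (set empty)
end set {} — state 3 not in

Answer: REJECT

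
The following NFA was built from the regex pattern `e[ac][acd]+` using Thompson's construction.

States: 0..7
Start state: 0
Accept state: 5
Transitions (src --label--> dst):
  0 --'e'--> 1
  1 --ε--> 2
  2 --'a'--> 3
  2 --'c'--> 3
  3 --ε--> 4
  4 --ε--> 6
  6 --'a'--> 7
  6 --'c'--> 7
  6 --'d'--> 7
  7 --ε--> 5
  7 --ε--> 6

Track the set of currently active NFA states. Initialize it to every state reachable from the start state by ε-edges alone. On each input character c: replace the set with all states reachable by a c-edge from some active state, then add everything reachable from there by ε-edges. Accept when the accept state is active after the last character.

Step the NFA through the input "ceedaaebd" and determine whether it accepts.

S₀ = ε-closure({0}) = {0}
'c' @ 1: {}  — dead — no transitions
rest 'eedaaebd' ignored (set empty)
final: {}; accept 5 not in set

Answer: REJECT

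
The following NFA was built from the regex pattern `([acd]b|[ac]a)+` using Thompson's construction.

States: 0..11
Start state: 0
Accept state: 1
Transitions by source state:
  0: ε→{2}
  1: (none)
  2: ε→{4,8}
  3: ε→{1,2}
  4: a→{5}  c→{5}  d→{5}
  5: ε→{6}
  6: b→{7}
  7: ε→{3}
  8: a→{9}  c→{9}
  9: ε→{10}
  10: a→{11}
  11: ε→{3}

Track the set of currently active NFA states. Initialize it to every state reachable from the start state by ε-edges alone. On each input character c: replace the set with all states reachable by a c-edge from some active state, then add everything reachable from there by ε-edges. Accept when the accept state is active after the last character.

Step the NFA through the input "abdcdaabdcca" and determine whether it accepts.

Answer: REJECT

Derivation:
start: ε-closure({0}) = {0,2,4,8}
'a' @ 1: {5,6,9,10}
'b' @ 2: {1,2,3,4,7,8}  [accepting]
'd' @ 3: {5,6}
'c' @ 4: {}  — state set empty
rest 'daabdcca' ignored (set empty)
end set {} — state 1 not in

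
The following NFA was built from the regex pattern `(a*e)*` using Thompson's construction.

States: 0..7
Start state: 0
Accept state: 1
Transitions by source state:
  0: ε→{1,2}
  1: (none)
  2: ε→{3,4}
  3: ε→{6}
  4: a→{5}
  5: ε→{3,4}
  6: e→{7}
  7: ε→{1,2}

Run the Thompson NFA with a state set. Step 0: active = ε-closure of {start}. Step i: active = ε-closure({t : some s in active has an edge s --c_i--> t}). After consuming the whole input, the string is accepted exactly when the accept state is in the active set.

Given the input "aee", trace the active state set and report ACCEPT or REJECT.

Answer: ACCEPT

Steps:
S₀ = ε-closure({0}) = {0,1,2,3,4,6}
'a' @ 1: {3,4,5,6}
'e' @ 2: {1,2,3,4,6,7}  [accepting]
'e' @ 3: {1,2,3,4,6,7}  [accepting]
after full input: {1,2,3,4,6,7}  (accept=1 in)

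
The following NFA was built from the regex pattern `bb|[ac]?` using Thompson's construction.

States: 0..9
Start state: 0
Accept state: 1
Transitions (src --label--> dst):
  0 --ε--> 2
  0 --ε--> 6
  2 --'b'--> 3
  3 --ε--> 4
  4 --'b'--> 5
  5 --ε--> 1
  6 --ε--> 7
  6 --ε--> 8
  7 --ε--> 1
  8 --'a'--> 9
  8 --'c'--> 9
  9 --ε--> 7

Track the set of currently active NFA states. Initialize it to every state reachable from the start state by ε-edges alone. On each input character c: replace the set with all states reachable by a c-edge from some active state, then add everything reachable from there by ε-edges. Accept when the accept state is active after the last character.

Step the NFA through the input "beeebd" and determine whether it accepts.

Answer: REJECT

Derivation:
start: ε-closure({0}) = {0,1,2,6,7,8}
'b' @ 1: {3,4}
'e' @ 2: {}  — dead — no transitions
rest 'eebd' ignored (set empty)
end set {} — state 1 not in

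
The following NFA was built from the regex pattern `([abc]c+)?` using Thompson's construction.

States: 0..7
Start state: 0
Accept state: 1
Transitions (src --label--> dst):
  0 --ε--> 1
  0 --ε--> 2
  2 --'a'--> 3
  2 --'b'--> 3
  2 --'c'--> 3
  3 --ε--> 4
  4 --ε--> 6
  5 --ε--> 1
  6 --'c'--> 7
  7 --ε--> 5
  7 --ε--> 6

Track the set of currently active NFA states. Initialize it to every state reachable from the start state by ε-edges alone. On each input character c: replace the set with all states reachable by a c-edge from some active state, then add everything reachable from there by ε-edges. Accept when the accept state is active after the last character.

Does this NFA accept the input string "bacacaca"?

S₀ = ε-closure({0}) = {0,1,2}
'b' @ 1: {3,4,6}
'a' @ 2: {}  — no active states
rest 'cacaca' ignored (set empty)
after full input: {}  (accept=1 not in)

Answer: REJECT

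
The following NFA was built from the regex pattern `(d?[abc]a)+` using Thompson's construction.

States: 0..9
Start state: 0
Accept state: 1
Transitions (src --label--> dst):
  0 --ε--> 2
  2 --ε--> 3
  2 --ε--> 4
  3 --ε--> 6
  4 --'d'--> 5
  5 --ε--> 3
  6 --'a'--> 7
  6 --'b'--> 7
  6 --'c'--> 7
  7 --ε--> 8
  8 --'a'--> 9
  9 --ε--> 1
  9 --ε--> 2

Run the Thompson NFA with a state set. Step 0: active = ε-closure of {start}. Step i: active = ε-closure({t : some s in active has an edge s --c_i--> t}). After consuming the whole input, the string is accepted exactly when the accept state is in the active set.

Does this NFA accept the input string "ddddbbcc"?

initial (ε-close {0}): {0,2,3,4,6}
'd' @ 1: {3,5,6}
'd' @ 2: {}  — state set empty
rest 'ddbbcc' ignored (set empty)
after full input: {}  (accept=1 not in)

Answer: REJECT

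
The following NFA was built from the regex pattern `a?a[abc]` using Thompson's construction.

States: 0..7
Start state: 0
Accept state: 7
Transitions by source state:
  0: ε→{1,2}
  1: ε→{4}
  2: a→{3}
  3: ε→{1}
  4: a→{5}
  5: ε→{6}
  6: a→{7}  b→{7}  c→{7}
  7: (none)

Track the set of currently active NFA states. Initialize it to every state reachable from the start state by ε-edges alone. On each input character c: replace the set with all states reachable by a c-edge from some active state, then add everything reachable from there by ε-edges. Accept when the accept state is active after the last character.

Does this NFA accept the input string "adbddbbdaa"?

Answer: REJECT

Derivation:
start: ε-closure({0}) = {0,1,2,4}
'a' @ 1: {1,3,4,5,6}
'd' @ 2: {}  — dead — no transitions
rest 'bddbbdaa' ignored (set empty)
after full input: {}  (accept=7 not in)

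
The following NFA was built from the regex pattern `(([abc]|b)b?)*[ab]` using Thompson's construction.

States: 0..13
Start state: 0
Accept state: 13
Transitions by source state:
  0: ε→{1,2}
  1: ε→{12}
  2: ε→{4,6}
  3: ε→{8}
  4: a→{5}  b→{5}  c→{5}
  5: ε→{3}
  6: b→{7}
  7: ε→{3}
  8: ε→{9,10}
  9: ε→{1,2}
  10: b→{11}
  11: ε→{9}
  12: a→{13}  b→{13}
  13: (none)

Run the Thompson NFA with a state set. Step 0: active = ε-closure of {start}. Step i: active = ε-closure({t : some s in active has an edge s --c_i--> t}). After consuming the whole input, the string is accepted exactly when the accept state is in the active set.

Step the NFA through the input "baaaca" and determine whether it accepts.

start: ε-closure({0}) = {0,1,2,4,6,12}
'b' @ 1: {1,2,3,4,5,6,7,8,9,10,12,13}  (accept∈set)
'a' @ 2: {1,2,3,4,5,6,8,9,10,12,13}  (accept∈set)
'a' @ 3: {1,2,3,4,5,6,8,9,10,12,13}  (accept∈set)
'a' @ 4: {1,2,3,4,5,6,8,9,10,12,13}  (accept∈set)
'c' @ 5: {1,2,3,4,5,6,8,9,10,12}
'a' @ 6: {1,2,3,4,5,6,8,9,10,12,13}  (accept∈set)
final: {1,2,3,4,5,6,8,9,10,12,13}; accept 13 in set

Answer: ACCEPT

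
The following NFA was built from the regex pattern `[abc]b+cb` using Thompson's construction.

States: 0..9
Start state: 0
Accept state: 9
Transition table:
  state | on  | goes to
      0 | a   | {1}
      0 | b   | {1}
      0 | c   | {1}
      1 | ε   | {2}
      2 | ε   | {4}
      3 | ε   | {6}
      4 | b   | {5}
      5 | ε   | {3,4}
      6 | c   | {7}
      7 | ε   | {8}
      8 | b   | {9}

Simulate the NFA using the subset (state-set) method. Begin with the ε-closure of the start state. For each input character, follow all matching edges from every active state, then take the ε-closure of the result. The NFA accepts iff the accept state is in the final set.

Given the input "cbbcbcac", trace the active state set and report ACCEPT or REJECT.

S₀ = ε-closure({0}) = {0}
'c' @ 1: {1,2,4}
'b' @ 2: {3,4,5,6}
'b' @ 3: {3,4,5,6}
'c' @ 4: {7,8}
'b' @ 5: {9}  [accepting]
'c' @ 6: {}  — dead — no transitions
rest 'ac' ignored (set empty)
after full input: {}  (accept=9 not in)

Answer: REJECT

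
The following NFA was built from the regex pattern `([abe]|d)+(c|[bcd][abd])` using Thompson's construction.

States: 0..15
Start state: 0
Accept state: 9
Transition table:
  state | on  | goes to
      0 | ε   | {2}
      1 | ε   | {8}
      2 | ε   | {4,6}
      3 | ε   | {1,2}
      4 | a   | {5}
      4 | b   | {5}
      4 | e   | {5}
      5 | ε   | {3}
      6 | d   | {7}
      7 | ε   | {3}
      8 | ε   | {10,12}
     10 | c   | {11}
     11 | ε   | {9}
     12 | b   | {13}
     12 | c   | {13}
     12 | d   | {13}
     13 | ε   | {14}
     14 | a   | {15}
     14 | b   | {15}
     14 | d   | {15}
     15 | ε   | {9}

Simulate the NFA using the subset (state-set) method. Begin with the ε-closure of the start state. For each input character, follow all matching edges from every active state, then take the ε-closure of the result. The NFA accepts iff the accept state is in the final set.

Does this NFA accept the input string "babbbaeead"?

Answer: REJECT

Steps:
initial (ε-close {0}): {0,2,4,6}
'b' @ 1: {1,2,3,4,5,6,8,10,12}
'a' @ 2: {1,2,3,4,5,6,8,10,12}
'b' @ 3: {1,2,3,4,5,6,8,10,12,13,14}
'b' @ 4: {1,2,3,4,5,6,8,9,10,12,13,14,15}  ✓accept
'b' @ 5: {1,2,3,4,5,6,8,9,10,12,13,14,15}  ✓accept
'a' @ 6: {1,2,3,4,5,6,8,9,10,12,15}  ✓accept
'e' @ 7: {1,2,3,4,5,6,8,10,12}
'e' @ 8: {1,2,3,4,5,6,8,10,12}
'a' @ 9: {1,2,3,4,5,6,8,10,12}
'd' @ 10: {1,2,3,4,6,7,8,10,12,13,14}
final: {1,2,3,4,6,7,8,10,12,13,14}; accept 9 not in set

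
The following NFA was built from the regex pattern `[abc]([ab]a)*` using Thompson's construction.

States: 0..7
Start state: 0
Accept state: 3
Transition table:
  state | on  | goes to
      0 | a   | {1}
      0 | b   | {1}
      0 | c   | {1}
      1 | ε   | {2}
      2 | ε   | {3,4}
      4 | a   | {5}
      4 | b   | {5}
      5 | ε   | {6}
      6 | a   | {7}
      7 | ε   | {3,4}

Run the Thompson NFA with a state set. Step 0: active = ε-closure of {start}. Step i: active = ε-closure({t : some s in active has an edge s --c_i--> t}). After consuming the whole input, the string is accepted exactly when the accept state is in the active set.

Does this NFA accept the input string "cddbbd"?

Answer: REJECT

Trace:
start: ε-closure({0}) = {0}
'c' @ 1: {1,2,3,4}  (accept∈set)
'd' @ 2: {}  — state set empty
rest 'dbbd' ignored (set empty)
after full input: {}  (accept=3 not in)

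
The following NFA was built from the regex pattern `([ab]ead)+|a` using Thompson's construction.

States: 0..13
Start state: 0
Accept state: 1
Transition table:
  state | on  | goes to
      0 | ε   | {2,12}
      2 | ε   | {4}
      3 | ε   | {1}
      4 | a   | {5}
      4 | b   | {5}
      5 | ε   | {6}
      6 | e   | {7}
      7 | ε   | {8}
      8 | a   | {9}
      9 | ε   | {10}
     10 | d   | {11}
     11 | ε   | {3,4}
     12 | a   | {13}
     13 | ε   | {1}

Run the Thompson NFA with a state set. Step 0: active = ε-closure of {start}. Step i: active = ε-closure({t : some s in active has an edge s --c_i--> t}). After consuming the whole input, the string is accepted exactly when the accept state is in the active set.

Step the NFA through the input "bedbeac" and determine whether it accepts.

Answer: REJECT

Steps:
S₀ = ε-closure({0}) = {0,2,4,12}
'b' @ 1: {5,6}
'e' @ 2: {7,8}
'd' @ 3: {}  — no active states
rest 'beac' ignored (set empty)
final: {}; accept 1 not in set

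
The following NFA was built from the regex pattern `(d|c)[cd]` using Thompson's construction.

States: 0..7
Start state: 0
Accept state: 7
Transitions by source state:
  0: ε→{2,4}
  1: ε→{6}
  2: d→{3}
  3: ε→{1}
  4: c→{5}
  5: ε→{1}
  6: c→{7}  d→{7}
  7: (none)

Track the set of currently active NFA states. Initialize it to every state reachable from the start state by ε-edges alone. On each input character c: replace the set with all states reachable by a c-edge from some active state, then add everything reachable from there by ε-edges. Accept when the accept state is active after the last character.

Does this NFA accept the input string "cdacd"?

start: ε-closure({0}) = {0,2,4}
'c' @ 1: {1,5,6}
'd' @ 2: {7}  ✓accept
'a' @ 3: {}  — dead — no transitions
rest 'cd' ignored (set empty)
end set {} — state 7 not in

Answer: REJECT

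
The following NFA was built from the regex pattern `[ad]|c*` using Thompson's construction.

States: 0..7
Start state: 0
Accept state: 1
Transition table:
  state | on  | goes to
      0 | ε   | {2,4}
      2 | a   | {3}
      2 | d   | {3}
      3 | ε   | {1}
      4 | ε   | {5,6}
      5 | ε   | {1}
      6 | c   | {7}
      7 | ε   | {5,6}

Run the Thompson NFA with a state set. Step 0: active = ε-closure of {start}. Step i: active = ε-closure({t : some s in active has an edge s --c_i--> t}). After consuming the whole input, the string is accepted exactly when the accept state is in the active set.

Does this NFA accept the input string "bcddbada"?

start: ε-closure({0}) = {0,1,2,4,5,6}
'b' @ 1: {}  — no active states
rest 'cddbada' ignored (set empty)
after full input: {}  (accept=1 not in)

Answer: REJECT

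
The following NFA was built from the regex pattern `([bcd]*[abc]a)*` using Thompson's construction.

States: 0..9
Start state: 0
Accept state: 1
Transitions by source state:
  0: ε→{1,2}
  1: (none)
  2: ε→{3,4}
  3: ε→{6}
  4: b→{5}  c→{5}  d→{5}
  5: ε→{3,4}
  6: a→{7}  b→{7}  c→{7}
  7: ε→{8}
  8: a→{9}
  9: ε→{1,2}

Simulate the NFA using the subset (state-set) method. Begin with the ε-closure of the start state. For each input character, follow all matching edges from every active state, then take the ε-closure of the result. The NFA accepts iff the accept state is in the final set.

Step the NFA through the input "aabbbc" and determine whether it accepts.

Answer: REJECT

Steps:
initial (ε-close {0}): {0,1,2,3,4,6}
'a' @ 1: {7,8}
'a' @ 2: {1,2,3,4,6,9}  [accepting]
'b' @ 3: {3,4,5,6,7,8}
'b' @ 4: {3,4,5,6,7,8}
'b' @ 5: {3,4,5,6,7,8}
'c' @ 6: {3,4,5,6,7,8}
after full input: {3,4,5,6,7,8}  (accept=1 not in)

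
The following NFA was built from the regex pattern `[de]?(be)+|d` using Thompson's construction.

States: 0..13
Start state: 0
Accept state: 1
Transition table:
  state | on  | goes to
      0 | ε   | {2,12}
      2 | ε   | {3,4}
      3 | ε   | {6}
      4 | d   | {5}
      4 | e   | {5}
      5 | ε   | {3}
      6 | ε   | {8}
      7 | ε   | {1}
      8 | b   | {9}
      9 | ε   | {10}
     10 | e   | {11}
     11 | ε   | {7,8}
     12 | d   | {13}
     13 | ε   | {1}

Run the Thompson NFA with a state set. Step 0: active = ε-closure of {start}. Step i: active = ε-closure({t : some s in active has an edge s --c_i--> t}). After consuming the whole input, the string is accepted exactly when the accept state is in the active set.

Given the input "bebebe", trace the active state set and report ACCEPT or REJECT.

Answer: ACCEPT

Steps:
initial (ε-close {0}): {0,2,3,4,6,8,12}
'b' @ 1: {9,10}
'e' @ 2: {1,7,8,11}  ✓accept
'b' @ 3: {9,10}
'e' @ 4: {1,7,8,11}  ✓accept
'b' @ 5: {9,10}
'e' @ 6: {1,7,8,11}  ✓accept
after full input: {1,7,8,11}  (accept=1 in)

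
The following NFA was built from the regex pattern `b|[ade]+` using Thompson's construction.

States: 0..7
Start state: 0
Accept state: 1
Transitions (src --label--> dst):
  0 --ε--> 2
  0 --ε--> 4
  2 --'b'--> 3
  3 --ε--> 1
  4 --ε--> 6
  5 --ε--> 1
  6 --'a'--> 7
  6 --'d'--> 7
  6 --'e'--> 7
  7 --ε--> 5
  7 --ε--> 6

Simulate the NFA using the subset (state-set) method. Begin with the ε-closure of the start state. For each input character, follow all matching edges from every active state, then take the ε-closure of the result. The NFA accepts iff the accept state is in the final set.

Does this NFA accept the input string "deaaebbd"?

initial (ε-close {0}): {0,2,4,6}
'd' @ 1: {1,5,6,7}  ✓accept
'e' @ 2: {1,5,6,7}  ✓accept
'a' @ 3: {1,5,6,7}  ✓accept
'a' @ 4: {1,5,6,7}  ✓accept
'e' @ 5: {1,5,6,7}  ✓accept
'b' @ 6: {}  — dead — no transitions
rest 'bd' ignored (set empty)
end set {} — state 1 not in

Answer: REJECT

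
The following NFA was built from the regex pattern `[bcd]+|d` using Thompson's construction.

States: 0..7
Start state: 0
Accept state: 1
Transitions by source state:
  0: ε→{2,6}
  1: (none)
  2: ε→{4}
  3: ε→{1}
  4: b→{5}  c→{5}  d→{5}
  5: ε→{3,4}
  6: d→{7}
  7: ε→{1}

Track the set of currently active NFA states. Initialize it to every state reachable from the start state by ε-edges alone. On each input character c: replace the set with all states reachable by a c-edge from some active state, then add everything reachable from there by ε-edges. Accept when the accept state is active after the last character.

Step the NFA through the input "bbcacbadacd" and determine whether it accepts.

Answer: REJECT

Steps:
start: ε-closure({0}) = {0,2,4,6}
'b' @ 1: {1,3,4,5}  (accept∈set)
'b' @ 2: {1,3,4,5}  (accept∈set)
'c' @ 3: {1,3,4,5}  (accept∈set)
'a' @ 4: {}  — no active states
rest 'cbadacd' ignored (set empty)
end set {} — state 1 not in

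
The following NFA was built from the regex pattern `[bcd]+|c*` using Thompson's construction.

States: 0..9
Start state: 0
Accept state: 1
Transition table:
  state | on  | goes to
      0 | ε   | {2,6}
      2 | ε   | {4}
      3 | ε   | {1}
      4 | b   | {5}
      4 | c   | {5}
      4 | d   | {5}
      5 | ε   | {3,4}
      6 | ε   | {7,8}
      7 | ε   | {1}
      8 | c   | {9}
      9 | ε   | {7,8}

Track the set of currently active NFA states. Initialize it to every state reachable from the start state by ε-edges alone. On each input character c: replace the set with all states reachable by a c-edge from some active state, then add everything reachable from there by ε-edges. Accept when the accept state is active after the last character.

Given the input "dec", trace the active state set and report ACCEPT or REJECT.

initial (ε-close {0}): {0,1,2,4,6,7,8}
'd' @ 1: {1,3,4,5}  [accepting]
'e' @ 2: {}  — dead — no transitions
rest 'c' ignored (set empty)
end set {} — state 1 not in

Answer: REJECT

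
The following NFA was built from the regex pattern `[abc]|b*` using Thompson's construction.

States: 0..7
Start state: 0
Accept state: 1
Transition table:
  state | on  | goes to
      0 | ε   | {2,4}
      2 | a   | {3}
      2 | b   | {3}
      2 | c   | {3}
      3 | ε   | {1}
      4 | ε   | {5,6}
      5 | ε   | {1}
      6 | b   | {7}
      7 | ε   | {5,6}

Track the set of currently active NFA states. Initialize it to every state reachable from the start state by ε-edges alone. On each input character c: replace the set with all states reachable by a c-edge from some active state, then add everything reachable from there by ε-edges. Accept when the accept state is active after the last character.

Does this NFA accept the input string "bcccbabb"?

start: ε-closure({0}) = {0,1,2,4,5,6}
'b' @ 1: {1,3,5,6,7}  (accept∈set)
'c' @ 2: {}  — no active states
rest 'ccbabb' ignored (set empty)
final: {}; accept 1 not in set

Answer: REJECT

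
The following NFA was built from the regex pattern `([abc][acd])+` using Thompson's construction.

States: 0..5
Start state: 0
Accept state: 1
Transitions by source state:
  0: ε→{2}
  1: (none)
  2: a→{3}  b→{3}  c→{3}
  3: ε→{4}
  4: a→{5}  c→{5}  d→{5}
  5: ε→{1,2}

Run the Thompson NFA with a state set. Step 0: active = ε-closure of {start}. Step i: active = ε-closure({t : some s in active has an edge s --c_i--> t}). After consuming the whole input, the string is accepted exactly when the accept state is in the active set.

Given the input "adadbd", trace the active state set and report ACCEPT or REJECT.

start: ε-closure({0}) = {0,2}
'a' @ 1: {3,4}
'd' @ 2: {1,2,5}  [accepting]
'a' @ 3: {3,4}
'd' @ 4: {1,2,5}  [accepting]
'b' @ 5: {3,4}
'd' @ 6: {1,2,5}  [accepting]
after full input: {1,2,5}  (accept=1 in)

Answer: ACCEPT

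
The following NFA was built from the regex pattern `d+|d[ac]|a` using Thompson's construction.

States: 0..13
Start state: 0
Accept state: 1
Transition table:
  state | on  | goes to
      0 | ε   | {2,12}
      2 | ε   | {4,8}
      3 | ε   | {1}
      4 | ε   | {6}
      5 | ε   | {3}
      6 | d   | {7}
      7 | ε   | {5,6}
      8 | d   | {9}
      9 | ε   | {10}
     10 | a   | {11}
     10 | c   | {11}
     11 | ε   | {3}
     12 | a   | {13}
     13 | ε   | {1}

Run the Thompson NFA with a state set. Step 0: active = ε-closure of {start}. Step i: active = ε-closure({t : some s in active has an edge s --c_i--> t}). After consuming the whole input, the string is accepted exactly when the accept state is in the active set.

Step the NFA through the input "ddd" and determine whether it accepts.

start: ε-closure({0}) = {0,2,4,6,8,12}
'd' @ 1: {1,3,5,6,7,9,10}  [accepting]
'd' @ 2: {1,3,5,6,7}  [accepting]
'd' @ 3: {1,3,5,6,7}  [accepting]
final: {1,3,5,6,7}; accept 1 in set

Answer: ACCEPT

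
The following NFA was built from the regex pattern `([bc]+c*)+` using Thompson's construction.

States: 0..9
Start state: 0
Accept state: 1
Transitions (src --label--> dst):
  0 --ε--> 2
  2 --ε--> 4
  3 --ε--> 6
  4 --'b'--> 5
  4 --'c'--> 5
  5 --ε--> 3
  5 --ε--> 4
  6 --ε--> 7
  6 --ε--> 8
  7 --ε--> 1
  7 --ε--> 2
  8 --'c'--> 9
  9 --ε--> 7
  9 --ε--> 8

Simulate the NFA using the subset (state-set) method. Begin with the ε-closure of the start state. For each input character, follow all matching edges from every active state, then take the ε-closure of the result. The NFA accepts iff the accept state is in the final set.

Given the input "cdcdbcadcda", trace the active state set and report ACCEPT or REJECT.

Answer: REJECT

Trace:
start: ε-closure({0}) = {0,2,4}
'c' @ 1: {1,2,3,4,5,6,7,8}  ✓accept
'd' @ 2: {}  — no active states
rest 'cdbcadcda' ignored (set empty)
after full input: {}  (accept=1 not in)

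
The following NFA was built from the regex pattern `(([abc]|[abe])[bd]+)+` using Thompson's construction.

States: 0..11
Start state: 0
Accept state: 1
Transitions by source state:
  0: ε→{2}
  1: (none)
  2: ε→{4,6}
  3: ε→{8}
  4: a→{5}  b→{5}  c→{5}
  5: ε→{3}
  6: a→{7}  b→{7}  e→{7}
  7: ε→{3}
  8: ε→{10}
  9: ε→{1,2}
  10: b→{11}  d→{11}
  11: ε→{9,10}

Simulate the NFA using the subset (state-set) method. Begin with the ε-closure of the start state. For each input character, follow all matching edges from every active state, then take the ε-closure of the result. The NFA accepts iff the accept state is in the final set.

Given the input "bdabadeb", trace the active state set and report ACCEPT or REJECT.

Answer: ACCEPT

Steps:
S₀ = ε-closure({0}) = {0,2,4,6}
'b' @ 1: {3,5,7,8,10}
'd' @ 2: {1,2,4,6,9,10,11}  [accepting]
'a' @ 3: {3,5,7,8,10}
'b' @ 4: {1,2,4,6,9,10,11}  [accepting]
'a' @ 5: {3,5,7,8,10}
'd' @ 6: {1,2,4,6,9,10,11}  [accepting]
'e' @ 7: {3,7,8,10}
'b' @ 8: {1,2,4,6,9,10,11}  [accepting]
final: {1,2,4,6,9,10,11}; accept 1 in set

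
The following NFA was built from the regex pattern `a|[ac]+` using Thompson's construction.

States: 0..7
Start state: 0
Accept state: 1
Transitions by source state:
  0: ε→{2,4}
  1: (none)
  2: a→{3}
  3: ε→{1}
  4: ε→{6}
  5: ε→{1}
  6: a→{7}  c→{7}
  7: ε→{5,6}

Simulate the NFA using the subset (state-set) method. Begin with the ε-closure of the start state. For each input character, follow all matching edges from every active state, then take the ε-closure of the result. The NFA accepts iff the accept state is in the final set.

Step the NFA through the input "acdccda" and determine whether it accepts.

initial (ε-close {0}): {0,2,4,6}
'a' @ 1: {1,3,5,6,7}  ✓accept
'c' @ 2: {1,5,6,7}  ✓accept
'd' @ 3: {}  — state set empty
rest 'ccda' ignored (set empty)
final: {}; accept 1 not in set

Answer: REJECT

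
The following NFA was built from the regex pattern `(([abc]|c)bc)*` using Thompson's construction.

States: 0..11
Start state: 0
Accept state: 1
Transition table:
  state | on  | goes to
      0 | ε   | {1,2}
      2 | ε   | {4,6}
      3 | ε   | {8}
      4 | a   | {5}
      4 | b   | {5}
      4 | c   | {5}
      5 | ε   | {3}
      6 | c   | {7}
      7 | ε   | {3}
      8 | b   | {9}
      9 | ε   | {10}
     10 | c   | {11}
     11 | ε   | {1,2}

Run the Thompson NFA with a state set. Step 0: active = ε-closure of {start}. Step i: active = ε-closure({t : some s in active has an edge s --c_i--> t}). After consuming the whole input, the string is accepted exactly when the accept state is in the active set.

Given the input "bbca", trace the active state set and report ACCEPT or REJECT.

Answer: REJECT

Steps:
initial (ε-close {0}): {0,1,2,4,6}
'b' @ 1: {3,5,8}
'b' @ 2: {9,10}
'c' @ 3: {1,2,4,6,11}  ✓accept
'a' @ 4: {3,5,8}
final: {3,5,8}; accept 1 not in set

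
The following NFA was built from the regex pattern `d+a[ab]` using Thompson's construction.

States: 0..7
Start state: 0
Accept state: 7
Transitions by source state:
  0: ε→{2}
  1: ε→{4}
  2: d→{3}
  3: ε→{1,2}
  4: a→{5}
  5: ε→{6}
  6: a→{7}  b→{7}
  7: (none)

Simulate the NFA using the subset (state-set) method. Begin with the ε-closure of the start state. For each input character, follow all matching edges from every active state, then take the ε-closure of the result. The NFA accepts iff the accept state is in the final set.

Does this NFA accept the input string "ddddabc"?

S₀ = ε-closure({0}) = {0,2}
'd' @ 1: {1,2,3,4}
'd' @ 2: {1,2,3,4}
'd' @ 3: {1,2,3,4}
'd' @ 4: {1,2,3,4}
'a' @ 5: {5,6}
'b' @ 6: {7}  (accept∈set)
'c' @ 7: {}  — no active states
after full input: {}  (accept=7 not in)

Answer: REJECT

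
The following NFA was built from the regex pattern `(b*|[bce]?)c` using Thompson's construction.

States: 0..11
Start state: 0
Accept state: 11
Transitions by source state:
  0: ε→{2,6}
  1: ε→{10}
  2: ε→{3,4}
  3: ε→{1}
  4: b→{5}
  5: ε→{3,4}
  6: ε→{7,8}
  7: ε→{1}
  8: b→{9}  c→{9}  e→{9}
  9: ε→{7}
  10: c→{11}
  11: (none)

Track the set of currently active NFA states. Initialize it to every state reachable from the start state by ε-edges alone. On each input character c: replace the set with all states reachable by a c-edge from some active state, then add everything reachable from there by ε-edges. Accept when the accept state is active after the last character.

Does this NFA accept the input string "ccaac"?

Answer: REJECT

Trace:
initial (ε-close {0}): {0,1,2,3,4,6,7,8,10}
'c' @ 1: {1,7,9,10,11}  (accept∈set)
'c' @ 2: {11}  (accept∈set)
'a' @ 3: {}  — no active states
rest 'ac' ignored (set empty)
after full input: {}  (accept=11 not in)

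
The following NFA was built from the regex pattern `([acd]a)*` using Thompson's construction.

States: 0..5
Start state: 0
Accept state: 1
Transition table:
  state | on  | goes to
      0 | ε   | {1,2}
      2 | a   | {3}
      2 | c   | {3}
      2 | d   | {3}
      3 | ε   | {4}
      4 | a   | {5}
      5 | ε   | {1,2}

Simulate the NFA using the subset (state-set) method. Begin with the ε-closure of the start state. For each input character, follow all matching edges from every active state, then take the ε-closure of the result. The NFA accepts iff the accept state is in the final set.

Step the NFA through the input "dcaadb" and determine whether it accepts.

Answer: REJECT

Derivation:
S₀ = ε-closure({0}) = {0,1,2}
'd' @ 1: {3,4}
'c' @ 2: {}  — dead — no transitions
rest 'aadb' ignored (set empty)
final: {}; accept 1 not in set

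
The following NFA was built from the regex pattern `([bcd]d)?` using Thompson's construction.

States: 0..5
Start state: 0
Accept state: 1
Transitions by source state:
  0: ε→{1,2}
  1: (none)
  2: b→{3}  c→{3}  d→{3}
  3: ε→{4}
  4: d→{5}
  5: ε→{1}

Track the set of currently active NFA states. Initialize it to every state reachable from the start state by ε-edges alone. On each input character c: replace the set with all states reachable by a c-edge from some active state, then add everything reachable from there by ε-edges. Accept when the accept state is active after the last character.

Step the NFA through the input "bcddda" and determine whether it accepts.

Answer: REJECT

Derivation:
initial (ε-close {0}): {0,1,2}
'b' @ 1: {3,4}
'c' @ 2: {}  — state set empty
rest 'ddda' ignored (set empty)
final: {}; accept 1 not in set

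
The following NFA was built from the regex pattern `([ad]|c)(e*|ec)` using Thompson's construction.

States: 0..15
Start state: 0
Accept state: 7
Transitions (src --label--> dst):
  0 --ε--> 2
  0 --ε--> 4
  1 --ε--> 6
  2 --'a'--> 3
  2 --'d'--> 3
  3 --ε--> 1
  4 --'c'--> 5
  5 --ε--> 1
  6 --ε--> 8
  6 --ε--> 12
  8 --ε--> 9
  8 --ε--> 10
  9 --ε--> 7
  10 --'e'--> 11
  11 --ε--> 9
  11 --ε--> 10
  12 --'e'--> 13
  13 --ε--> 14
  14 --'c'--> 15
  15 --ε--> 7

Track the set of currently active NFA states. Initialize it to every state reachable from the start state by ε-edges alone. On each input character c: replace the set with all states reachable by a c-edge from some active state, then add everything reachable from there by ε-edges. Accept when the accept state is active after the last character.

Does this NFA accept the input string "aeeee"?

Answer: ACCEPT

Trace:
S₀ = ε-closure({0}) = {0,2,4}
'a' @ 1: {1,3,6,7,8,9,10,12}  [accepting]
'e' @ 2: {7,9,10,11,13,14}  [accepting]
'e' @ 3: {7,9,10,11}  [accepting]
'e' @ 4: {7,9,10,11}  [accepting]
'e' @ 5: {7,9,10,11}  [accepting]
end set {7,9,10,11} — state 7 in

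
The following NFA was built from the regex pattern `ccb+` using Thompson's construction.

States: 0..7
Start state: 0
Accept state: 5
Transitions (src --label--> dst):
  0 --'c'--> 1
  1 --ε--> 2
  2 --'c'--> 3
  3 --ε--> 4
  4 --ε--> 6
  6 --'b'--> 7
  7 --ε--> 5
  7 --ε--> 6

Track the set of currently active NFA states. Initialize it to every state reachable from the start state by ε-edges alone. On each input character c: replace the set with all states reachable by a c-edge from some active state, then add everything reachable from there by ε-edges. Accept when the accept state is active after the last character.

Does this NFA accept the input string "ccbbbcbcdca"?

Answer: REJECT

Derivation:
initial (ε-close {0}): {0}
'c' @ 1: {1,2}
'c' @ 2: {3,4,6}
'b' @ 3: {5,6,7}  ✓accept
'b' @ 4: {5,6,7}  ✓accept
'b' @ 5: {5,6,7}  ✓accept
'c' @ 6: {}  — no active states
rest 'bcdca' ignored (set empty)
end set {} — state 5 not in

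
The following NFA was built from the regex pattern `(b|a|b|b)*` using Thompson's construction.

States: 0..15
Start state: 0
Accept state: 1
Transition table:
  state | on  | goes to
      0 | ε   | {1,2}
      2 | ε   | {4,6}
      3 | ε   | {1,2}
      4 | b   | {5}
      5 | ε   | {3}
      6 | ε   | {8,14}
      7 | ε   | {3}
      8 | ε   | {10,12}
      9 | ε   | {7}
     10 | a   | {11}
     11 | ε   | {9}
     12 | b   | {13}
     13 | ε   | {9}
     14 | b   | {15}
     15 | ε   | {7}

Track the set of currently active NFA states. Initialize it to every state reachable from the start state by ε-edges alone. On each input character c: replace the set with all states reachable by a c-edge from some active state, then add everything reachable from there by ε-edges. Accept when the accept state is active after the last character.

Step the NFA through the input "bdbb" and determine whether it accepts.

Answer: REJECT

Derivation:
S₀ = ε-closure({0}) = {0,1,2,4,6,8,10,12,14}
'b' @ 1: {1,2,3,4,5,6,7,8,9,10,12,13,14,15}  [accepting]
'd' @ 2: {}  — no active states
rest 'bb' ignored (set empty)
after full input: {}  (accept=1 not in)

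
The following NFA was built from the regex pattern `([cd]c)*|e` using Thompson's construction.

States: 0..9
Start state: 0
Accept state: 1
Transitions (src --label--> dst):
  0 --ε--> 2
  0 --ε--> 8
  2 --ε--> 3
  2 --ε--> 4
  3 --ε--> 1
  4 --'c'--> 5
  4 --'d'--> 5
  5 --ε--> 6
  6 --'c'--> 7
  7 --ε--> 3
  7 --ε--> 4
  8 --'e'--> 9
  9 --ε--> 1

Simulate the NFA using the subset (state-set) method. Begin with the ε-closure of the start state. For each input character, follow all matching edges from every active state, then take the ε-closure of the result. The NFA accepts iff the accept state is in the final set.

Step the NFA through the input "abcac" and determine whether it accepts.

initial (ε-close {0}): {0,1,2,3,4,8}
'a' @ 1: {}  — dead — no transitions
rest 'bcac' ignored (set empty)
end set {} — state 1 not in

Answer: REJECT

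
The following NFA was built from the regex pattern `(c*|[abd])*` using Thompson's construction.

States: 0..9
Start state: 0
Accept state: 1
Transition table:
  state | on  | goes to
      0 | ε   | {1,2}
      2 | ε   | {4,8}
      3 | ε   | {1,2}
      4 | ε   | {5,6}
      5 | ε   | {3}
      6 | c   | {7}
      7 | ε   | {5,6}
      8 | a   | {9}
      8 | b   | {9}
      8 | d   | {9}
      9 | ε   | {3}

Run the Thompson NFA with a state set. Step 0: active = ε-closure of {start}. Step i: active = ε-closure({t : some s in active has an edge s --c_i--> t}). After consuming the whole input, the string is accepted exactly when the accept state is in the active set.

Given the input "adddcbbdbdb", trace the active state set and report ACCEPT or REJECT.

Answer: ACCEPT

Trace:
initial (ε-close {0}): {0,1,2,3,4,5,6,8}
'a' @ 1: {1,2,3,4,5,6,8,9}  (accept∈set)
'd' @ 2: {1,2,3,4,5,6,8,9}  (accept∈set)
'd' @ 3: {1,2,3,4,5,6,8,9}  (accept∈set)
'd' @ 4: {1,2,3,4,5,6,8,9}  (accept∈set)
'c' @ 5: {1,2,3,4,5,6,7,8}  (accept∈set)
'b' @ 6: {1,2,3,4,5,6,8,9}  (accept∈set)
'b' @ 7: {1,2,3,4,5,6,8,9}  (accept∈set)
'd' @ 8: {1,2,3,4,5,6,8,9}  (accept∈set)
'b' @ 9: {1,2,3,4,5,6,8,9}  (accept∈set)
'd' @ 10: {1,2,3,4,5,6,8,9}  (accept∈set)
'b' @ 11: {1,2,3,4,5,6,8,9}  (accept∈set)
end set {1,2,3,4,5,6,8,9} — state 1 in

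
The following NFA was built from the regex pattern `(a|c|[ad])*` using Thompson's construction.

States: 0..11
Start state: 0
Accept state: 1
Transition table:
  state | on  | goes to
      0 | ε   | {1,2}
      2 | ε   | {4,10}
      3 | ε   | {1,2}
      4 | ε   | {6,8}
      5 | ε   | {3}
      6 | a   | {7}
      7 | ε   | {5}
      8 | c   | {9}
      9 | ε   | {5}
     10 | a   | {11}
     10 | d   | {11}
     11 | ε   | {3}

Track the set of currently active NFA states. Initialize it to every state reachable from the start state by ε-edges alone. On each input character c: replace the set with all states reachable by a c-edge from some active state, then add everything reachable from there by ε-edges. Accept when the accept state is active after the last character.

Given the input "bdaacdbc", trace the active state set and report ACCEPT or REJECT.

initial (ε-close {0}): {0,1,2,4,6,8,10}
'b' @ 1: {}  — dead — no transitions
rest 'daacdbc' ignored (set empty)
end set {} — state 1 not in

Answer: REJECT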